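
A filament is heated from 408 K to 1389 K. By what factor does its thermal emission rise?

P ∝ T⁴, so the ratio is (1389/408)⁴ = (3.404)⁴ = 134.

ratio ≈ 134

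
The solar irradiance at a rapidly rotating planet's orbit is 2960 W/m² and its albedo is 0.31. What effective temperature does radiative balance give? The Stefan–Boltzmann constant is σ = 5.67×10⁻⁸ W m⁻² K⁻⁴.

Power absorbed = (1−a)S·πR²; power emitted = 4πR²σT⁴. Equating and cancelling πR²:
T = ((1−a)S / 4σ)^(1/4) = (2040 / (4 × 5.67×10⁻⁸))^(1/4) = (9.01×10^9)^(1/4).
T = 308 K.

T ≈ 308 K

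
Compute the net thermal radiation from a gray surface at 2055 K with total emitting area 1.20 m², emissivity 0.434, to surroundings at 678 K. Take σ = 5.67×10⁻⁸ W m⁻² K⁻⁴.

Q ≈ 5.20×10^5 W

Q = εσA(T⁴ − T_s⁴). T⁴ − T_s⁴ = (2055)⁴ − (678)⁴ = 1.78×10^13 − 2.11×10^11 = 1.76×10^13 K⁴.
Q = 0.434 × 5.67×10⁻⁸ × 1.20 × 1.76×10^13 = 5.20×10^5 W.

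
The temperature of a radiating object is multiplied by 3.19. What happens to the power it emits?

P ∝ T⁴, so the power scales as (3.19)⁴ = 104.

factor ≈ 104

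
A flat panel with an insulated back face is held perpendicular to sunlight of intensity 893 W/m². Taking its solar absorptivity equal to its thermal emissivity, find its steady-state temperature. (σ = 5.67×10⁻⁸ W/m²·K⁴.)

T ≈ 354 K

Absorbed flux αS = emitted flux εσT⁴ (one radiating face); with α = ε, T = (S/σ)^(1/4).
T = (893 / 5.67×10⁻⁸)^(1/4) = (1.57×10^10)^(1/4).
T = 354 K.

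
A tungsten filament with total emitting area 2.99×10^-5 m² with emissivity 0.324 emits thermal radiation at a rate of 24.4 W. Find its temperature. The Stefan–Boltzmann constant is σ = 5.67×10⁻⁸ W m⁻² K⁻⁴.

T ≈ 2580 K

From P = εσAT⁴, T = (P / εσA)^(1/4) = (24.4 / (0.324 × 5.67×10⁻⁸ × 2.99×10^-5))^(1/4).
T = (4.44×10^13)^(1/4) = 2580 K.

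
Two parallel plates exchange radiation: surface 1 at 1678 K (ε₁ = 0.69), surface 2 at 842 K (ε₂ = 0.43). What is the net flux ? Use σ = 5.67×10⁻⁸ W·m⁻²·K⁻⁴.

q ≈ 1.52×10^5 W/m²

For two large parallel gray plates, q = σ(T₁⁴ − T₂⁴) / (1/ε₁ + 1/ε₂ − 1).
1/ε₁ + 1/ε₂ − 1 = 1/0.69 + 1/0.43 − 1 = 2.775.
T₁⁴ − T₂⁴ = 7.93×10^12 − 5.03×10^11 = 7.43×10^12 K⁴.
q = 5.67×10⁻⁸ × 7.43×10^12 / 2.775 = 1.52×10^5 W/m².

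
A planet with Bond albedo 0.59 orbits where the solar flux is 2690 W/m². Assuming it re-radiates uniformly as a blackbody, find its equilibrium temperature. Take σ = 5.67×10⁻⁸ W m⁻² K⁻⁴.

Power absorbed = (1−a)S·πR²; power emitted = 4πR²σT⁴. Equating and cancelling πR²:
T = ((1−a)S / 4σ)^(1/4) = (1100 / (4 × 5.67×10⁻⁸))^(1/4) = (4.86×10^9)^(1/4).
T = 264 K.

T ≈ 264 K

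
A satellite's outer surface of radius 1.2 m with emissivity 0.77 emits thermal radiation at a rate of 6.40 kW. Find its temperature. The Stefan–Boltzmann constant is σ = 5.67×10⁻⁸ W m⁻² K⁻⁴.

T ≈ 300 K

A = 4πr² = 4π × (1.2)² = 18.1 m².
From P = εσAT⁴, T = (P / εσA)^(1/4) = (6400 / (0.77 × 5.67×10⁻⁸ × 18.1))^(1/4).
T = (8.10×10^9)^(1/4) = 300 K.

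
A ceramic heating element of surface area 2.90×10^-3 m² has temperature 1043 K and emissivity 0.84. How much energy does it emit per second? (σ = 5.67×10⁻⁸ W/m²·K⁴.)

P = εσAT⁴ = 0.84 × 5.67×10⁻⁸ × 2.90×10^-3 × (1043)⁴ = 0.84 × 5.67×10⁻⁸ × 2.90×10^-3 × 1.18×10^12.
P = 163 W.

P ≈ 163 W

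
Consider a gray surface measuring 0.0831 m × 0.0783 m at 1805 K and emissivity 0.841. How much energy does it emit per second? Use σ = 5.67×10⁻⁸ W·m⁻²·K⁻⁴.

P ≈ 3290 W

A = 0.0831 × 0.0783 = 6.51×10^-3 m².
Stefan–Boltzmann: P = εσAT⁴ = 0.841 × 5.67×10⁻⁸ × 6.51×10^-3 × (1805)⁴ = 0.841 × 5.67×10⁻⁸ × 6.51×10^-3 × 1.06×10^13.
P = 3290 W.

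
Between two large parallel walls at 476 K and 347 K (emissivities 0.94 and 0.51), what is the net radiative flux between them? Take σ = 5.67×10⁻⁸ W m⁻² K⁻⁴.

q ≈ 1030 W/m²

For two large parallel gray plates, q = σ(T₁⁴ − T₂⁴) / (1/ε₁ + 1/ε₂ − 1).
1/ε₁ + 1/ε₂ − 1 = 1/0.94 + 1/0.51 − 1 = 2.025.
T₁⁴ − T₂⁴ = 5.13×10^10 − 1.45×10^10 = 3.68×10^10 K⁴.
q = 5.67×10⁻⁸ × 3.68×10^10 / 2.025 = 1030 W/m².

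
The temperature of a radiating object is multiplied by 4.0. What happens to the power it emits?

factor ≈ 256

P ∝ T⁴, so the power scales as (4.0)⁴ = 256.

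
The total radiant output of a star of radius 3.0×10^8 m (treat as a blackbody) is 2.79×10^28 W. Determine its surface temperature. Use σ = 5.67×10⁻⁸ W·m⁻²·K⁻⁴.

T ≈ 25700 K

A = 4πr² = 4π × (3.0×10^8)² = 1.13×10^18 m².
From P = σAT⁴, T = (P / σA)^(1/4) = (2.79×10^28 / (5.67×10⁻⁸ × 1.13×10^18))^(1/4).
T = (4.35×10^17)^(1/4) = 25700 K.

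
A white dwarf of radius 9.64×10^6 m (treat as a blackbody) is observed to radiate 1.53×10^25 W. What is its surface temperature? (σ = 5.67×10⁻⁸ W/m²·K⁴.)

A = 4πr² = 4π × (9.64×10^6)² = 1.17×10^15 m².
From P = σAT⁴, T = (P / σA)^(1/4) = (1.53×10^25 / (5.67×10⁻⁸ × 1.17×10^15))^(1/4).
T = (2.31×10^17)^(1/4) = 21900 K.

T ≈ 21900 K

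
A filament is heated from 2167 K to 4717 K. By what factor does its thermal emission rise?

ratio ≈ 22.5

P ∝ T⁴, so the ratio is (4717/2167)⁴ = (2.177)⁴ = 22.5.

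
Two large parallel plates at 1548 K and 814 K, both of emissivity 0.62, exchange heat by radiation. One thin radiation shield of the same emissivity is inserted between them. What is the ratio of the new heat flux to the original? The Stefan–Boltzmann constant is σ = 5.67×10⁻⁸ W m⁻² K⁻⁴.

With N identical shields there are N+1 = 2 gaps in series, each with the same radiative resistance, so the flux falls to 1/(N+1) of its unshielded value.

ratio ≈ 0.500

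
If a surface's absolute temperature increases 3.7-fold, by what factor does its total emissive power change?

factor ≈ 187

P ∝ T⁴, so the power scales as (3.7)⁴ = 187.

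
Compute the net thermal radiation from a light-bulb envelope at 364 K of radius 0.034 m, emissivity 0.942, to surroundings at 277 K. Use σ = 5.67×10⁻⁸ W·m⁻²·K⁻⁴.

A = 4πr² = 4π × (0.034)² = 0.0145 m².
Q = εσA(T⁴ − T_s⁴). T⁴ − T_s⁴ = (364)⁴ − (277)⁴ = 1.76×10^10 − 5.89×10^9 = 1.17×10^10 K⁴.
Q = 0.942 × 5.67×10⁻⁸ × 0.0145 × 1.17×10^10 = 9.05 W.

Q ≈ 9.05 W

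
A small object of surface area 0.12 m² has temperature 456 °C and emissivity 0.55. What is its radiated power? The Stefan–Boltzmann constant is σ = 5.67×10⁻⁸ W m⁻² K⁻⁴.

P ≈ 1060 W

456 °C = 729 K.
P = εσAT⁴ = 0.55 × 5.67×10⁻⁸ × 0.120 × (729)⁴ = 0.55 × 5.67×10⁻⁸ × 0.120 × 2.82×10^11.
P = 1060 W.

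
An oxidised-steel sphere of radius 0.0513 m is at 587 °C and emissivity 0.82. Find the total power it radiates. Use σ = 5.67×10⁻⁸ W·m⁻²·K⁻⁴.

P ≈ 841 W

A = 4πr² = 4π × (0.0513)² = 0.0331 m².
587 °C = 860 K.
P = εσAT⁴ = 0.82 × 5.67×10⁻⁸ × 0.0331 × (860)⁴ = 0.82 × 5.67×10⁻⁸ × 0.0331 × 5.47×10^11.
P = 841 W.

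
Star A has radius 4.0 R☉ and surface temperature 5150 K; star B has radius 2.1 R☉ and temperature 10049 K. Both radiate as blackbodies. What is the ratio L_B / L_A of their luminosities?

L_B/L_A ≈ 4.00

L = 4πR²σT⁴ ∝ R²T⁴, so L_B/L_A = (2.1/4.0)² × (10049/5150)⁴ = 0.276 × 14.5 = 4.00.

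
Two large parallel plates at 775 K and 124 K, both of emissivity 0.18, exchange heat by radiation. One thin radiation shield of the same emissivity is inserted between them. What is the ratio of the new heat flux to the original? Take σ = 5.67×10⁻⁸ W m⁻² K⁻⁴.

With N identical shields there are N+1 = 2 gaps in series, each with the same radiative resistance, so the flux falls to 1/(N+1) of its unshielded value.

ratio ≈ 0.500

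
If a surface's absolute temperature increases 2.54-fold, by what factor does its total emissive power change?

P ∝ T⁴, so the power scales as (2.54)⁴ = 41.6.

factor ≈ 41.6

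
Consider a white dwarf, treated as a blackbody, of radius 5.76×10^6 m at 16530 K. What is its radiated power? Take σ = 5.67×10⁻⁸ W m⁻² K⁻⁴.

A = 4πr² = 4π × (5.76×10^6)² = 4.17×10^14 m².
P = σAT⁴ = 5.67×10⁻⁸ × 4.17×10^14 × (16530)⁴ = 5.67×10⁻⁸ × 4.17×10^14 × 7.47×10^16.
P = 1.76×10^24 W.

P ≈ 1.76×10^24 W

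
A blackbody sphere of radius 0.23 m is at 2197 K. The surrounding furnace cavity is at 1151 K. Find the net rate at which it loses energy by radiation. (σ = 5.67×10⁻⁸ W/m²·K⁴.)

Q ≈ 8.12×10^5 W

A = 4πr² = 4π × (0.23)² = 0.665 m².
Q = σA(T⁴ − T_s⁴). T⁴ − T_s⁴ = (2197)⁴ − (1151)⁴ = 2.33×10^13 − 1.76×10^12 = 2.15×10^13 K⁴.
Q = 5.67×10⁻⁸ × 0.665 × 2.15×10^13 = 8.12×10^5 W.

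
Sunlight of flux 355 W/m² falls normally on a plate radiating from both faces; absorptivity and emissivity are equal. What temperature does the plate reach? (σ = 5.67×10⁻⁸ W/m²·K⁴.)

Absorbed flux αS = emitted flux 2εσT⁴ per unit area; with α = ε this gives T = (S/2σ)^(1/4).
T = (355 / (2 × 5.67×10⁻⁸))^(1/4) = (3.13×10^9)^(1/4).
T = 237 K.

T ≈ 237 K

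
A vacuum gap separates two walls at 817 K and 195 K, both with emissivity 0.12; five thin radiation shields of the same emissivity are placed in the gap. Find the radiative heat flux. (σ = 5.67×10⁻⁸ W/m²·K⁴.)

q ≈ 268 W/m²

Each of the 6 gaps contributes resistance (2/ε − 1) = 2/0.12 − 1 = 15.67; total = 94.00.
q = σ(T₁⁴ − T₂⁴) / 94.00 = 5.67×10⁻⁸ × 4.44×10^11 / 94.00 = 268 W/m².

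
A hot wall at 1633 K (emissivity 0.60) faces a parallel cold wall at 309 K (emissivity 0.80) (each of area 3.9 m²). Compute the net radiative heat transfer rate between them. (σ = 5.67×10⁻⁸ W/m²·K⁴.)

For two large parallel gray plates, q = σ(T₁⁴ − T₂⁴) / (1/ε₁ + 1/ε₂ − 1).
1/ε₁ + 1/ε₂ − 1 = 1/0.60 + 1/0.80 − 1 = 1.917.
T₁⁴ − T₂⁴ = 7.11×10^12 − 9.12×10^9 = 7.10×10^12 K⁴.
q = 5.67×10⁻⁸ × 7.10×10^12 / 1.917 = 2.10×10^5 W/m².
Q = q·A = 2.10×10^5 × 3.9 = 8.19×10^5 W.

Q ≈ 8.19×10^5 W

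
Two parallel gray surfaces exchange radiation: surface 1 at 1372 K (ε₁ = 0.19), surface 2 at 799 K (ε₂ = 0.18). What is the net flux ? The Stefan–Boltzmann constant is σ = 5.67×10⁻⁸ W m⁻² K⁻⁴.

For two large parallel gray plates, q = σ(T₁⁴ − T₂⁴) / (1/ε₁ + 1/ε₂ − 1).
1/ε₁ + 1/ε₂ − 1 = 1/0.19 + 1/0.18 − 1 = 9.819.
T₁⁴ − T₂⁴ = 3.54×10^12 − 4.08×10^11 = 3.14×10^12 K⁴.
q = 5.67×10⁻⁸ × 3.14×10^12 / 9.819 = 18100 W/m².

q ≈ 18100 W/m²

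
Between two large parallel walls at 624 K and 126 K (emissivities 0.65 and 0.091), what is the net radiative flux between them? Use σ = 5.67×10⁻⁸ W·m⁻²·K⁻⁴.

q ≈ 745 W/m²

For two large parallel gray plates, q = σ(T₁⁴ − T₂⁴) / (1/ε₁ + 1/ε₂ − 1).
1/ε₁ + 1/ε₂ − 1 = 1/0.65 + 1/0.091 − 1 = 11.53.
T₁⁴ − T₂⁴ = 1.52×10^11 − 2.52×10^8 = 1.51×10^11 K⁴.
q = 5.67×10⁻⁸ × 1.51×10^11 / 11.53 = 745 W/m².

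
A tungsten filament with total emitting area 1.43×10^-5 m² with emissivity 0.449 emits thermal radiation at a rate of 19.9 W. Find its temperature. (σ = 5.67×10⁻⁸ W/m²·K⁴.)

From P = εσAT⁴, T = (P / εσA)^(1/4) = (19.9 / (0.449 × 5.67×10⁻⁸ × 1.43×10^-5))^(1/4).
T = (5.47×10^13)^(1/4) = 2720 K.

T ≈ 2720 K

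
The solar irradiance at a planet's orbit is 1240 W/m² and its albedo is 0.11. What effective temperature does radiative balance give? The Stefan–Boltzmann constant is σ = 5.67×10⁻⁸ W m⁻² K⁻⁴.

Power absorbed = (1−a)S·πR²; power emitted = 4πR²σT⁴. Equating and cancelling πR²:
T = ((1−a)S / 4σ)^(1/4) = (1100 / (4 × 5.67×10⁻⁸))^(1/4) = (4.87×10^9)^(1/4).
T = 264 K.

T ≈ 264 K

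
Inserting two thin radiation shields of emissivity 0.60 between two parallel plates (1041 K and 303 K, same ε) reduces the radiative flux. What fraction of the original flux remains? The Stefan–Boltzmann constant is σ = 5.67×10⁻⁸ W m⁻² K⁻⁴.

ratio ≈ 0.333

With N identical shields there are N+1 = 3 gaps in series, each with the same radiative resistance, so the flux falls to 1/(N+1) of its unshielded value.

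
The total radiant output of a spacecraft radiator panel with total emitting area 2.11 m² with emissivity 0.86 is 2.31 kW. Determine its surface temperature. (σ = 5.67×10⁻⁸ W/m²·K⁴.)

From P = εσAT⁴, T = (P / εσA)^(1/4) = (2310 / (0.86 × 5.67×10⁻⁸ × 2.11))^(1/4).
T = (2.25×10^10)^(1/4) = 387 K.

T ≈ 387 K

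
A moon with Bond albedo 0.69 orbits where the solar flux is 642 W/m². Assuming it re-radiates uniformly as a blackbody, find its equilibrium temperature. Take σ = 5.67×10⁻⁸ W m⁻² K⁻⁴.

T ≈ 172 K

Power absorbed = (1−a)S·πR²; power emitted = 4πR²σT⁴. Equating and cancelling πR²:
T = ((1−a)S / 4σ)^(1/4) = (199 / (4 × 5.67×10⁻⁸))^(1/4) = (8.78×10^8)^(1/4).
T = 172 K.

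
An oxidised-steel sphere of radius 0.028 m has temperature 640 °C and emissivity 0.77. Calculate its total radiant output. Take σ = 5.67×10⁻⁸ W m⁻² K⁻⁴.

A = 4πr² = 4π × (0.028)² = 9.85×10^-3 m².
640 °C = 913 K.
P = εσAT⁴ = 0.77 × 5.67×10⁻⁸ × 9.85×10^-3 × (913)⁴ = 0.77 × 5.67×10⁻⁸ × 9.85×10^-3 × 6.95×10^11.
P = 299 W.

P ≈ 299 W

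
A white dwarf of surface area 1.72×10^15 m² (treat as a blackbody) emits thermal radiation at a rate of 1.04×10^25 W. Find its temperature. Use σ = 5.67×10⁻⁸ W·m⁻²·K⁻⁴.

From P = σAT⁴, T = (P / σA)^(1/4) = (1.04×10^25 / (5.67×10⁻⁸ × 1.72×10^15))^(1/4).
T = (1.07×10^17)^(1/4) = 18100 K.

T ≈ 18100 K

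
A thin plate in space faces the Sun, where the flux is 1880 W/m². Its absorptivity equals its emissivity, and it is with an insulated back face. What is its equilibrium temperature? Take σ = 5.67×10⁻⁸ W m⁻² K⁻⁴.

Absorbed flux αS = emitted flux εσT⁴ (one radiating face); with α = ε, T = (S/σ)^(1/4).
T = (1880 / 5.67×10⁻⁸)^(1/4) = (3.32×10^10)^(1/4).
T = 427 K.

T ≈ 427 K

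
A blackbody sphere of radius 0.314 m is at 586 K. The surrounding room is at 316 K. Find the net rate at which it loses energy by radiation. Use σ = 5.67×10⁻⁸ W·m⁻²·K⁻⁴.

A = 4πr² = 4π × (0.314)² = 1.24 m².
Q = σA(T⁴ − T_s⁴). T⁴ − T_s⁴ = (586)⁴ − (316)⁴ = 1.18×10^11 − 9.97×10^9 = 1.08×10^11 K⁴.
Q = 5.67×10⁻⁸ × 1.24 × 1.08×10^11 = 7580 W.

Q ≈ 7580 W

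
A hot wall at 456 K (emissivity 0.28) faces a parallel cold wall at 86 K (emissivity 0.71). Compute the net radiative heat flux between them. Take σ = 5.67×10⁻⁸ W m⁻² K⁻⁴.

q ≈ 615 W/m²

For two large parallel gray plates, q = σ(T₁⁴ − T₂⁴) / (1/ε₁ + 1/ε₂ − 1).
1/ε₁ + 1/ε₂ − 1 = 1/0.28 + 1/0.71 − 1 = 3.980.
T₁⁴ − T₂⁴ = 4.32×10^10 − 5.47×10^7 = 4.32×10^10 K⁴.
q = 5.67×10⁻⁸ × 4.32×10^10 / 3.980 = 615 W/m².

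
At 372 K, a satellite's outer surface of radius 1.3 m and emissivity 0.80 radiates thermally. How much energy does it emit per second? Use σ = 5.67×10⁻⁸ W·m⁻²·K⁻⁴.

P ≈ 18400 W

A = 4πr² = 4π × (1.3)² = 21.2 m².
P = εσAT⁴ = 0.80 × 5.67×10⁻⁸ × 21.2 × (372)⁴ = 0.80 × 5.67×10⁻⁸ × 21.2 × 1.92×10^10.
P = 18400 W.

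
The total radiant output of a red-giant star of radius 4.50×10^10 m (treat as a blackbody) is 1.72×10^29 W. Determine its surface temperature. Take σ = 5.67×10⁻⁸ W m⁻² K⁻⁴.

T ≈ 3300 K

A = 4πr² = 4π × (4.50×10^10)² = 2.54×10^22 m².
From P = σAT⁴, T = (P / σA)^(1/4) = (1.72×10^29 / (5.67×10⁻⁸ × 2.54×10^22))^(1/4).
T = (1.19×10^14)^(1/4) = 3300 K.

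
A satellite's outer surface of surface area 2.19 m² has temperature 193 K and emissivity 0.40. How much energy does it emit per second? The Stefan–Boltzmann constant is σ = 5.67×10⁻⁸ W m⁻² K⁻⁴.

P ≈ 68.9 W

Stefan–Boltzmann: P = εσAT⁴ = 0.40 × 5.67×10⁻⁸ × 2.19 × (193)⁴ = 0.40 × 5.67×10⁻⁸ × 2.19 × 1.39×10^9.
P = 68.9 W.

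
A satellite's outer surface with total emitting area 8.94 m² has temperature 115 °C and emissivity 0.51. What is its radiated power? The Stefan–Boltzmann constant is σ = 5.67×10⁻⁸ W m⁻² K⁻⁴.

115 °C = 388 K.
P = εσAT⁴ = 0.51 × 5.67×10⁻⁸ × 8.94 × (388)⁴ = 0.51 × 5.67×10⁻⁸ × 8.94 × 2.27×10^10.
P = 5860 W.

P ≈ 5860 W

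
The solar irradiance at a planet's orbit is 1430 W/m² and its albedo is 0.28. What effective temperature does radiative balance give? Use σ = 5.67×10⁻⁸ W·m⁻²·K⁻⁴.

T ≈ 260 K

Power absorbed = (1−a)S·πR²; power emitted = 4πR²σT⁴. Equating and cancelling πR²:
T = ((1−a)S / 4σ)^(1/4) = (1030 / (4 × 5.67×10⁻⁸))^(1/4) = (4.54×10^9)^(1/4).
T = 260 K.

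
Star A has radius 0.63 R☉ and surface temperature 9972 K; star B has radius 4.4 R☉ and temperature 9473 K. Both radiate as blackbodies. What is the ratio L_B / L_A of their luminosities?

L = 4πR²σT⁴ ∝ R²T⁴, so L_B/L_A = (4.4/0.63)² × (9473/9972)⁴ = 48.8 × 0.814 = 39.7.

L_B/L_A ≈ 39.7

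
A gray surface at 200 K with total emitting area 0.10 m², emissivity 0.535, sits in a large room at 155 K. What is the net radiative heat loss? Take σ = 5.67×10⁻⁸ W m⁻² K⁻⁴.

Q ≈ 3.10 W

Q = εσA(T⁴ − T_s⁴). T⁴ − T_s⁴ = (200)⁴ − (155)⁴ = 1.60×10^9 − 5.77×10^8 = 1.02×10^9 K⁴.
Q = 0.535 × 5.67×10⁻⁸ × 0.100 × 1.02×10^9 = 3.10 W.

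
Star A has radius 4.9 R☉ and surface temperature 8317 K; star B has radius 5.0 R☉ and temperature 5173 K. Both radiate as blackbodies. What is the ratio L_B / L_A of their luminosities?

L = 4πR²σT⁴ ∝ R²T⁴, so L_B/L_A = (5.0/4.9)² × (5173/8317)⁴ = 1.04 × 0.150 = 0.156.

L_B/L_A ≈ 0.156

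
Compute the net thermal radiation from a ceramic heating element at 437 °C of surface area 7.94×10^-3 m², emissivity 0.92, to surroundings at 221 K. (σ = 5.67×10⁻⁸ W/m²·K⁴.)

Q ≈ 104 W

Convert: 437 °C = 710 K.
Q = εσA(T⁴ − T_s⁴). T⁴ − T_s⁴ = (710)⁴ − (221)⁴ = 2.54×10^11 − 2.39×10^9 = 2.52×10^11 K⁴.
Q = 0.92 × 5.67×10⁻⁸ × 7.94×10^-3 × 2.52×10^11 = 104 W.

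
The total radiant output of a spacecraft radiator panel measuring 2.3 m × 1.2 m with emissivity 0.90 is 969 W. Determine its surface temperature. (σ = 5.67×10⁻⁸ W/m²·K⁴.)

T ≈ 288 K

A = 2.3 × 1.2 = 2.76 m².
From P = εσAT⁴, T = (P / εσA)^(1/4) = (969 / (0.90 × 5.67×10⁻⁸ × 2.76))^(1/4).
T = (6.88×10^9)^(1/4) = 288 K.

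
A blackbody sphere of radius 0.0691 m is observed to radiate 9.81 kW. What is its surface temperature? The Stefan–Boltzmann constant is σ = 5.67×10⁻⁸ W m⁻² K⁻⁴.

T ≈ 1300 K

A = 4πr² = 4π × (0.0691)² = 0.0600 m².
From P = σAT⁴, T = (P / σA)^(1/4) = (9810 / (5.67×10⁻⁸ × 0.0600))^(1/4).
T = (2.88×10^12)^(1/4) = 1300 K.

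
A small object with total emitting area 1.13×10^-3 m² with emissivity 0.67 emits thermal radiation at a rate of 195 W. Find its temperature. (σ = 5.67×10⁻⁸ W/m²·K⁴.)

From P = εσAT⁴, T = (P / εσA)^(1/4) = (195 / (0.67 × 5.67×10⁻⁸ × 1.13×10^-3))^(1/4).
T = (4.54×10^12)^(1/4) = 1460 K.

T ≈ 1460 K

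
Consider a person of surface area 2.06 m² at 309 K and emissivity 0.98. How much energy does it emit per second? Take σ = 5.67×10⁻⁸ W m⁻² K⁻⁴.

P = εσAT⁴ = 0.98 × 5.67×10⁻⁸ × 2.06 × (309)⁴ = 0.98 × 5.67×10⁻⁸ × 2.06 × 9.12×10^9.
P = 1040 W.

P ≈ 1040 W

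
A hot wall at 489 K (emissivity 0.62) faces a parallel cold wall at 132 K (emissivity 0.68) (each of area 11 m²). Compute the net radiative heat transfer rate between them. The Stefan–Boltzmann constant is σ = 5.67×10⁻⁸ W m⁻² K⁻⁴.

For two large parallel gray plates, q = σ(T₁⁴ − T₂⁴) / (1/ε₁ + 1/ε₂ − 1).
1/ε₁ + 1/ε₂ − 1 = 1/0.62 + 1/0.68 − 1 = 2.083.
T₁⁴ − T₂⁴ = 5.72×10^10 − 3.04×10^8 = 5.69×10^10 K⁴.
q = 5.67×10⁻⁸ × 5.69×10^10 / 2.083 = 1550 W/m².
Q = q·A = 1550 × 11 = 17000 W.

Q ≈ 17000 W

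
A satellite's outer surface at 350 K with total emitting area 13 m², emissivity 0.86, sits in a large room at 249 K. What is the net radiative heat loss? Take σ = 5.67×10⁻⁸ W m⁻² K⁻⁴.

Q = εσA(T⁴ − T_s⁴). T⁴ − T_s⁴ = (350)⁴ − (249)⁴ = 1.50×10^10 − 3.84×10^9 = 1.12×10^10 K⁴.
Q = 0.86 × 5.67×10⁻⁸ × 13.0 × 1.12×10^10 = 7080 W.

Q ≈ 7080 W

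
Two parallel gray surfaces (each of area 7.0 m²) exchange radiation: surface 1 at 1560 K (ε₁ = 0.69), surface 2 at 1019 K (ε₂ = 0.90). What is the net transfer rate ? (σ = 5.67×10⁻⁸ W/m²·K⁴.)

Q ≈ 1.23×10^6 W

For two large parallel gray plates, q = σ(T₁⁴ − T₂⁴) / (1/ε₁ + 1/ε₂ − 1).
1/ε₁ + 1/ε₂ − 1 = 1/0.69 + 1/0.90 − 1 = 1.560.
T₁⁴ − T₂⁴ = 5.92×10^12 − 1.08×10^12 = 4.84×10^12 K⁴.
q = 5.67×10⁻⁸ × 4.84×10^12 / 1.560 = 1.76×10^5 W/m².
Q = q·A = 1.76×10^5 × 7.0 = 1.23×10^6 W.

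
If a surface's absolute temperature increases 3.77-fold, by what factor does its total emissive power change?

P ∝ T⁴, so the power scales as (3.77)⁴ = 202.

factor ≈ 202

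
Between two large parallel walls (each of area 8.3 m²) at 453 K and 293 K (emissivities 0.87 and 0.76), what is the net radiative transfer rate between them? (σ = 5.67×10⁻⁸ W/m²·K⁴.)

Q ≈ 11200 W

For two large parallel gray plates, q = σ(T₁⁴ − T₂⁴) / (1/ε₁ + 1/ε₂ − 1).
1/ε₁ + 1/ε₂ − 1 = 1/0.87 + 1/0.76 − 1 = 1.465.
T₁⁴ − T₂⁴ = 4.21×10^10 − 7.37×10^9 = 3.47×10^10 K⁴.
q = 5.67×10⁻⁸ × 3.47×10^10 / 1.465 = 1340 W/m².
Q = q·A = 1340 × 8.3 = 11200 W.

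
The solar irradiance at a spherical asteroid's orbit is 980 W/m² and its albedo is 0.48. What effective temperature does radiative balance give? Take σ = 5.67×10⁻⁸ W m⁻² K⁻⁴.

Power absorbed = (1−a)S·πR²; power emitted = 4πR²σT⁴. Equating and cancelling πR²:
T = ((1−a)S / 4σ)^(1/4) = (510 / (4 × 5.67×10⁻⁸))^(1/4) = (2.25×10^9)^(1/4).
T = 218 K.

T ≈ 218 K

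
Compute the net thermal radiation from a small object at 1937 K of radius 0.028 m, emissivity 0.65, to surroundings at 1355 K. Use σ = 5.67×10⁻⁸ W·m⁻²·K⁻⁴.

A = 4πr² = 4π × (0.028)² = 9.85×10^-3 m².
Q = εσA(T⁴ − T_s⁴). T⁴ − T_s⁴ = (1937)⁴ − (1355)⁴ = 1.41×10^13 − 3.37×10^12 = 1.07×10^13 K⁴.
Q = 0.65 × 5.67×10⁻⁸ × 9.85×10^-3 × 1.07×10^13 = 3890 W.

Q ≈ 3890 W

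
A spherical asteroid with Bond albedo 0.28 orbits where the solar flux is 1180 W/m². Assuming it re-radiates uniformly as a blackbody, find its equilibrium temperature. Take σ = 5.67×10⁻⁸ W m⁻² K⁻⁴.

Power absorbed = (1−a)S·πR²; power emitted = 4πR²σT⁴. Equating and cancelling πR²:
T = ((1−a)S / 4σ)^(1/4) = (850 / (4 × 5.67×10⁻⁸))^(1/4) = (3.75×10^9)^(1/4).
T = 247 K.

T ≈ 247 K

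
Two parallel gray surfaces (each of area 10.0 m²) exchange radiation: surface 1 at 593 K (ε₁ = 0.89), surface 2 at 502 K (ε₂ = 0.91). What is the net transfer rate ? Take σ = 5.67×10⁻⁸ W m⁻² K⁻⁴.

For two large parallel gray plates, q = σ(T₁⁴ − T₂⁴) / (1/ε₁ + 1/ε₂ − 1).
1/ε₁ + 1/ε₂ − 1 = 1/0.89 + 1/0.91 − 1 = 1.222.
T₁⁴ − T₂⁴ = 1.24×10^11 − 6.35×10^10 = 6.02×10^10 K⁴.
q = 5.67×10⁻⁸ × 6.02×10^10 / 1.222 = 2790 W/m².
Q = q·A = 2790 × 10.0 = 27900 W.

Q ≈ 27900 W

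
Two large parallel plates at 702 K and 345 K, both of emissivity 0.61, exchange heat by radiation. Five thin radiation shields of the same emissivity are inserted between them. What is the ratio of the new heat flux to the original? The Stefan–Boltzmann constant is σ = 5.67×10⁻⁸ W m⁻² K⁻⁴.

ratio ≈ 0.167

With N identical shields there are N+1 = 6 gaps in series, each with the same radiative resistance, so the flux falls to 1/(N+1) of its unshielded value.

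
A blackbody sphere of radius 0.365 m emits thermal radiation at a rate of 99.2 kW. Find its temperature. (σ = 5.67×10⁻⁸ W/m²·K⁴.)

A = 4πr² = 4π × (0.365)² = 1.67 m².
From P = σAT⁴, T = (P / σA)^(1/4) = (99200 / (5.67×10⁻⁸ × 1.67))^(1/4).
T = (1.05×10^12)^(1/4) = 1010 K.

T ≈ 1010 K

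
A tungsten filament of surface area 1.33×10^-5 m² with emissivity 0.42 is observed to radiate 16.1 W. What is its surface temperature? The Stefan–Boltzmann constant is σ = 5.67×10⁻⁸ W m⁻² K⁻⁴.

From P = εσAT⁴, T = (P / εσA)^(1/4) = (16.1 / (0.42 × 5.67×10⁻⁸ × 1.33×10^-5))^(1/4).
T = (5.08×10^13)^(1/4) = 2670 K.

T ≈ 2670 K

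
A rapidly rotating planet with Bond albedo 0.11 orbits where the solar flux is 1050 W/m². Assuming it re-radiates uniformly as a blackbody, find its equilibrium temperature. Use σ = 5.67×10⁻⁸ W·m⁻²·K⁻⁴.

T ≈ 253 K

Power absorbed = (1−a)S·πR²; power emitted = 4πR²σT⁴. Equating and cancelling πR²:
T = ((1−a)S / 4σ)^(1/4) = (934 / (4 × 5.67×10⁻⁸))^(1/4) = (4.12×10^9)^(1/4).
T = 253 K.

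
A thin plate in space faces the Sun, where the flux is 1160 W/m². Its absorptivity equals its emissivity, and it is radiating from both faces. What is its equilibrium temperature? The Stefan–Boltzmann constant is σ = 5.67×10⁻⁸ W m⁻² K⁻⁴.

Absorbed flux αS = emitted flux 2εσT⁴ per unit area; with α = ε this gives T = (S/2σ)^(1/4).
T = (1160 / (2 × 5.67×10⁻⁸))^(1/4) = (1.02×10^10)^(1/4).
T = 318 K.

T ≈ 318 K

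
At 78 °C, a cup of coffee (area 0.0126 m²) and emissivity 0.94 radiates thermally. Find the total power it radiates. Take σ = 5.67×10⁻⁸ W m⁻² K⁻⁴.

P ≈ 10.2 W

78 °C = 351 K.
P = εσAT⁴ = 0.94 × 5.67×10⁻⁸ × 0.0126 × (351)⁴ = 0.94 × 5.67×10⁻⁸ × 0.0126 × 1.52×10^10.
P = 10.2 W.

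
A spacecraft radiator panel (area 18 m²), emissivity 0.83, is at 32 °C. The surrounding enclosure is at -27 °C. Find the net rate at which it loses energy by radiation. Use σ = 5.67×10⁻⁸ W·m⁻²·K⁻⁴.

Q ≈ 4230 W

Convert: 32 °C = 305 K; -27 °C = 246 K.
Q = εσA(T⁴ − T_s⁴). T⁴ − T_s⁴ = (305)⁴ − (246)⁴ = 8.65×10^9 − 3.66×10^9 = 4.99×10^9 K⁴.
Q = 0.83 × 5.67×10⁻⁸ × 18.0 × 4.99×10^9 = 4230 W.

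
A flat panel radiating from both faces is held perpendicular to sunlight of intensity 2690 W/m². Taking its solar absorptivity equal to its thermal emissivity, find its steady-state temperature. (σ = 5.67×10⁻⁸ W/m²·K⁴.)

Absorbed flux αS = emitted flux 2εσT⁴ per unit area; with α = ε this gives T = (S/2σ)^(1/4).
T = (2690 / (2 × 5.67×10⁻⁸))^(1/4) = (2.37×10^10)^(1/4).
T = 392 K.

T ≈ 392 K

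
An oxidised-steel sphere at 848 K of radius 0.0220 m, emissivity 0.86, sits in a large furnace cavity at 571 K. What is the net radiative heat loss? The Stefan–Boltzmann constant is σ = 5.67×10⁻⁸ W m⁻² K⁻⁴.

A = 4πr² = 4π × (0.0220)² = 6.08×10^-3 m².
Q = εσA(T⁴ − T_s⁴). T⁴ − T_s⁴ = (848)⁴ − (571)⁴ = 5.17×10^11 − 1.06×10^11 = 4.11×10^11 K⁴.
Q = 0.86 × 5.67×10⁻⁸ × 6.08×10^-3 × 4.11×10^11 = 122 W.

Q ≈ 122 W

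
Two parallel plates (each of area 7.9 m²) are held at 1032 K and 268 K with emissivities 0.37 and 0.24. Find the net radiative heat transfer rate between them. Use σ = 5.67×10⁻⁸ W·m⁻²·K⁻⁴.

Q ≈ 86200 W

For two large parallel gray plates, q = σ(T₁⁴ − T₂⁴) / (1/ε₁ + 1/ε₂ − 1).
1/ε₁ + 1/ε₂ − 1 = 1/0.37 + 1/0.24 − 1 = 5.869.
T₁⁴ − T₂⁴ = 1.13×10^12 − 5.16×10^9 = 1.13×10^12 K⁴.
q = 5.67×10⁻⁸ × 1.13×10^12 / 5.869 = 10900 W/m².
Q = q·A = 10900 × 7.9 = 86200 W.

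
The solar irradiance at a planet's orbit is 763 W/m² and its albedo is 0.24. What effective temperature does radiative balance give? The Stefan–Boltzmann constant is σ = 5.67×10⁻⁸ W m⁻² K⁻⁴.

Power absorbed = (1−a)S·πR²; power emitted = 4πR²σT⁴. Equating and cancelling πR²:
T = ((1−a)S / 4σ)^(1/4) = (580 / (4 × 5.67×10⁻⁸))^(1/4) = (2.56×10^9)^(1/4).
T = 225 K.

T ≈ 225 K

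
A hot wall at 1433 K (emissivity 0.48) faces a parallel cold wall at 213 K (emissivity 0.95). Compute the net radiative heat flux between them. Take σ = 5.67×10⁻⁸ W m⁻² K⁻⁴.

q ≈ 1.12×10^5 W/m²

For two large parallel gray plates, q = σ(T₁⁴ − T₂⁴) / (1/ε₁ + 1/ε₂ − 1).
1/ε₁ + 1/ε₂ − 1 = 1/0.48 + 1/0.95 − 1 = 2.136.
T₁⁴ − T₂⁴ = 4.22×10^12 − 2.06×10^9 = 4.21×10^12 K⁴.
q = 5.67×10⁻⁸ × 4.21×10^12 / 2.136 = 1.12×10^5 W/m².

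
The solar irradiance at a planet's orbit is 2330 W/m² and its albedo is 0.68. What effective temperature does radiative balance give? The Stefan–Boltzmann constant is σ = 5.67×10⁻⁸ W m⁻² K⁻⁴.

Power absorbed = (1−a)S·πR²; power emitted = 4πR²σT⁴. Equating and cancelling πR²:
T = ((1−a)S / 4σ)^(1/4) = (746 / (4 × 5.67×10⁻⁸))^(1/4) = (3.29×10^9)^(1/4).
T = 239 K.

T ≈ 239 K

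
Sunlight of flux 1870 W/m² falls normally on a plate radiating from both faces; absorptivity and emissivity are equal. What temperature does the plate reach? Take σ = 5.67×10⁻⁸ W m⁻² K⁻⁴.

T ≈ 358 K

Absorbed flux αS = emitted flux 2εσT⁴ per unit area; with α = ε this gives T = (S/2σ)^(1/4).
T = (1870 / (2 × 5.67×10⁻⁸))^(1/4) = (1.65×10^10)^(1/4).
T = 358 K.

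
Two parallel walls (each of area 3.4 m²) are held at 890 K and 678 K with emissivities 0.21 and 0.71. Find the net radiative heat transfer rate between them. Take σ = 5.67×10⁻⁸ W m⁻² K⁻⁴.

For two large parallel gray plates, q = σ(T₁⁴ − T₂⁴) / (1/ε₁ + 1/ε₂ − 1).
1/ε₁ + 1/ε₂ − 1 = 1/0.21 + 1/0.71 − 1 = 5.170.
T₁⁴ − T₂⁴ = 6.27×10^11 − 2.11×10^11 = 4.16×10^11 K⁴.
q = 5.67×10⁻⁸ × 4.16×10^11 / 5.170 = 4560 W/m².
Q = q·A = 4560 × 3.4 = 15500 W.

Q ≈ 15500 W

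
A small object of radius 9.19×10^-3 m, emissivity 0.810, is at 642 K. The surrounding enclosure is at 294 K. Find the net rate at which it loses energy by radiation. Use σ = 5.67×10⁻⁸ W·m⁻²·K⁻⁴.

Q ≈ 7.92 W

A = 4πr² = 4π × (9.19×10^-3)² = 1.06×10^-3 m².
Q = εσA(T⁴ − T_s⁴). T⁴ − T_s⁴ = (642)⁴ − (294)⁴ = 1.70×10^11 − 7.47×10^9 = 1.62×10^11 K⁴.
Q = 0.810 × 5.67×10⁻⁸ × 1.06×10^-3 × 1.62×10^11 = 7.92 W.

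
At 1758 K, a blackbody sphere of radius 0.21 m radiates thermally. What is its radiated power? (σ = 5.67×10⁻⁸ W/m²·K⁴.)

A = 4πr² = 4π × (0.21)² = 0.554 m².
P = σAT⁴ = 5.67×10⁻⁸ × 0.554 × (1758)⁴ = 5.67×10⁻⁸ × 0.554 × 9.55×10^12.
P = 3.00×10^5 W.

P ≈ 3.00×10^5 W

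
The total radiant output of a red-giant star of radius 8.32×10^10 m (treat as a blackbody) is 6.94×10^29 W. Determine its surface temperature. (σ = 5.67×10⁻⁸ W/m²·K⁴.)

T ≈ 3440 K

A = 4πr² = 4π × (8.32×10^10)² = 8.70×10^22 m².
From P = σAT⁴, T = (P / σA)^(1/4) = (6.94×10^29 / (5.67×10⁻⁸ × 8.70×10^22))^(1/4).
T = (1.41×10^14)^(1/4) = 3440 K.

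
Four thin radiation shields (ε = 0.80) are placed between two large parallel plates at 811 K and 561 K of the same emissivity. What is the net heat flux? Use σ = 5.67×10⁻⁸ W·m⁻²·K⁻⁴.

Each of the 5 gaps contributes resistance (2/ε − 1) = 2/0.80 − 1 = 1.500; total = 7.500.
q = σ(T₁⁴ − T₂⁴) / 7.500 = 5.67×10⁻⁸ × 3.34×10^11 / 7.500 = 2520 W/m².

q ≈ 2520 W/m²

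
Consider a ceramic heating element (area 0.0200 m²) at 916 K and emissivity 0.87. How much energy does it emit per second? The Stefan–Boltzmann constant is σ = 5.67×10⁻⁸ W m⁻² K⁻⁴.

P ≈ 695 W

Stefan–Boltzmann: P = εσAT⁴ = 0.87 × 5.67×10⁻⁸ × 0.0200 × (916)⁴ = 0.87 × 5.67×10⁻⁸ × 0.0200 × 7.04×10^11.
P = 695 W.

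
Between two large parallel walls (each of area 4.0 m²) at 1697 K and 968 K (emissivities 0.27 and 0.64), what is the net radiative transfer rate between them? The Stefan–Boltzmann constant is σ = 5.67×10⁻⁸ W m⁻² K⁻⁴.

For two large parallel gray plates, q = σ(T₁⁴ − T₂⁴) / (1/ε₁ + 1/ε₂ − 1).
1/ε₁ + 1/ε₂ − 1 = 1/0.27 + 1/0.64 − 1 = 4.266.
T₁⁴ − T₂⁴ = 8.29×10^12 − 8.78×10^11 = 7.42×10^12 K⁴.
q = 5.67×10⁻⁸ × 7.42×10^12 / 4.266 = 98600 W/m².
Q = q·A = 98600 × 4.0 = 3.94×10^5 W.

Q ≈ 3.94×10^5 W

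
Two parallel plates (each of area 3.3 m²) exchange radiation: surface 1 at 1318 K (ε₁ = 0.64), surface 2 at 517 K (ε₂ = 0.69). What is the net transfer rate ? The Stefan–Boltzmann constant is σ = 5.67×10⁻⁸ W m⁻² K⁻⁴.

Q ≈ 2.74×10^5 W

For two large parallel gray plates, q = σ(T₁⁴ − T₂⁴) / (1/ε₁ + 1/ε₂ − 1).
1/ε₁ + 1/ε₂ − 1 = 1/0.64 + 1/0.69 − 1 = 2.012.
T₁⁴ − T₂⁴ = 3.02×10^12 − 7.14×10^10 = 2.95×10^12 K⁴.
q = 5.67×10⁻⁸ × 2.95×10^12 / 2.012 = 83000 W/m².
Q = q·A = 83000 × 3.3 = 2.74×10^5 W.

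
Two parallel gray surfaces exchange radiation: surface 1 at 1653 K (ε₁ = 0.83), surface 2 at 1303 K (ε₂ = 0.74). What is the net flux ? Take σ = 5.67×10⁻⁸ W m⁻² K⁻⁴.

For two large parallel gray plates, q = σ(T₁⁴ − T₂⁴) / (1/ε₁ + 1/ε₂ − 1).
1/ε₁ + 1/ε₂ − 1 = 1/0.83 + 1/0.74 − 1 = 1.556.
T₁⁴ − T₂⁴ = 7.47×10^12 − 2.88×10^12 = 4.58×10^12 K⁴.
q = 5.67×10⁻⁸ × 4.58×10^12 / 1.556 = 1.67×10^5 W/m².

q ≈ 1.67×10^5 W/m²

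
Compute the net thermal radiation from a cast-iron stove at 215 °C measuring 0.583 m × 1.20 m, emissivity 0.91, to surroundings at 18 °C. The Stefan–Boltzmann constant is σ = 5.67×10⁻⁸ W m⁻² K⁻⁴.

A = 0.583 × 1.20 = 0.700 m².
Convert: 215 °C = 488 K; 18 °C = 291 K.
Q = εσA(T⁴ − T_s⁴). T⁴ − T_s⁴ = (488)⁴ − (291)⁴ = 5.67×10^10 − 7.17×10^9 = 4.95×10^10 K⁴.
Q = 0.91 × 5.67×10⁻⁸ × 0.700 × 4.95×10^10 = 1790 W.

Q ≈ 1790 W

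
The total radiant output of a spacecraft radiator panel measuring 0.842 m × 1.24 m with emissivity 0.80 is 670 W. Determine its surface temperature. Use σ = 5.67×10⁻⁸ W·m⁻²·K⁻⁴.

A = 0.842 × 1.24 = 1.04 m².
From P = εσAT⁴, T = (P / εσA)^(1/4) = (670 / (0.80 × 5.67×10⁻⁸ × 1.04))^(1/4).
T = (1.41×10^10)^(1/4) = 345 K.

T ≈ 345 K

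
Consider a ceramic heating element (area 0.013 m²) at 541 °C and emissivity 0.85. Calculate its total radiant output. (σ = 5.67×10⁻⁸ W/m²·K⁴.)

541 °C = 814 K.
Stefan–Boltzmann: P = εσAT⁴ = 0.85 × 5.67×10⁻⁸ × 0.0130 × (814)⁴ = 0.85 × 5.67×10⁻⁸ × 0.0130 × 4.39×10^11.
P = 275 W.

P ≈ 275 W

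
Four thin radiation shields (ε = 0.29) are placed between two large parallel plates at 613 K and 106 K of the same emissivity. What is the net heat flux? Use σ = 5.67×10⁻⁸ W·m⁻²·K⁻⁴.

q ≈ 271 W/m²

Each of the 5 gaps contributes resistance (2/ε − 1) = 2/0.29 − 1 = 5.897; total = 29.48.
q = σ(T₁⁴ − T₂⁴) / 29.48 = 5.67×10⁻⁸ × 1.41×10^11 / 29.48 = 271 W/m².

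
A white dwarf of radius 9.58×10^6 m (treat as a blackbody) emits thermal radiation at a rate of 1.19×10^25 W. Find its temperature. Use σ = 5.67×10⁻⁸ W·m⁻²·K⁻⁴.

A = 4πr² = 4π × (9.58×10^6)² = 1.15×10^15 m².
From P = σAT⁴, T = (P / σA)^(1/4) = (1.19×10^25 / (5.67×10⁻⁸ × 1.15×10^15))^(1/4).
T = (1.82×10^17)^(1/4) = 20700 K.

T ≈ 20700 K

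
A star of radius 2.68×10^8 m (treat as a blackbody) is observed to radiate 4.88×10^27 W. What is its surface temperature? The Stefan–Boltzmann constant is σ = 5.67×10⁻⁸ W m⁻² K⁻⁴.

A = 4πr² = 4π × (2.68×10^8)² = 9.03×10^17 m².
From P = σAT⁴, T = (P / σA)^(1/4) = (4.88×10^27 / (5.67×10⁻⁸ × 9.03×10^17))^(1/4).
T = (9.54×10^16)^(1/4) = 17600 K.

T ≈ 17600 K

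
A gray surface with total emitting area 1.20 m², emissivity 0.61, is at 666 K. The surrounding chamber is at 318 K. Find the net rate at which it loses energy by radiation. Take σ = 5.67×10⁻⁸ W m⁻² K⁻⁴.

Q ≈ 7740 W

Q = εσA(T⁴ − T_s⁴). T⁴ − T_s⁴ = (666)⁴ − (318)⁴ = 1.97×10^11 − 1.02×10^10 = 1.87×10^11 K⁴.
Q = 0.61 × 5.67×10⁻⁸ × 1.20 × 1.87×10^11 = 7740 W.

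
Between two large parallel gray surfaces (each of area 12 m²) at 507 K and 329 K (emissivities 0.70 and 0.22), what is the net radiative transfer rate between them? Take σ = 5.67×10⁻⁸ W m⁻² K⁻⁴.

For two large parallel gray plates, q = σ(T₁⁴ − T₂⁴) / (1/ε₁ + 1/ε₂ − 1).
1/ε₁ + 1/ε₂ − 1 = 1/0.70 + 1/0.22 − 1 = 4.974.
T₁⁴ − T₂⁴ = 6.61×10^10 − 1.17×10^10 = 5.44×10^10 K⁴.
q = 5.67×10⁻⁸ × 5.44×10^10 / 4.974 = 620 W/m².
Q = q·A = 620 × 12 = 7440 W.

Q ≈ 7440 W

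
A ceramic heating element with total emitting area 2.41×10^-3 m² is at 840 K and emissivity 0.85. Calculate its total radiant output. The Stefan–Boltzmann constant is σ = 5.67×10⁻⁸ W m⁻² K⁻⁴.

P ≈ 57.8 W

P = εσAT⁴ = 0.85 × 5.67×10⁻⁸ × 2.41×10^-3 × (840)⁴ = 0.85 × 5.67×10⁻⁸ × 2.41×10^-3 × 4.98×10^11.
P = 57.8 W.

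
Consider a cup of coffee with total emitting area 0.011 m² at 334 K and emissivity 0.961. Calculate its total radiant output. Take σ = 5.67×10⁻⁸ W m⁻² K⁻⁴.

P ≈ 7.46 W

P = εσAT⁴ = 0.961 × 5.67×10⁻⁸ × 0.0110 × (334)⁴ = 0.961 × 5.67×10⁻⁸ × 0.0110 × 1.24×10^10.
P = 7.46 W.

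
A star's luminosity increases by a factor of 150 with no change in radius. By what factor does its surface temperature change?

P ∝ T⁴ ⇒ T ∝ P^(1/4), so T scales by (150)^(1/4) = 3.50.

factor ≈ 3.50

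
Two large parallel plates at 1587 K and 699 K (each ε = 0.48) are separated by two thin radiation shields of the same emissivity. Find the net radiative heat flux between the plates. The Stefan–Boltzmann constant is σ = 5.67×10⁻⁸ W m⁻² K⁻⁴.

q ≈ 36400 W/m²

Each of the 3 gaps contributes resistance (2/ε − 1) = 2/0.48 − 1 = 3.167; total = 9.500.
q = σ(T₁⁴ − T₂⁴) / 9.500 = 5.67×10⁻⁸ × 6.10×10^12 / 9.500 = 36400 W/m².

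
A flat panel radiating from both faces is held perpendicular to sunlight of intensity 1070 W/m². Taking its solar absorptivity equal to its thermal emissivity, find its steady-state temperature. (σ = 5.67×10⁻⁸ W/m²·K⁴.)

T ≈ 312 K

Absorbed flux αS = emitted flux 2εσT⁴ per unit area; with α = ε this gives T = (S/2σ)^(1/4).
T = (1070 / (2 × 5.67×10⁻⁸))^(1/4) = (9.44×10^9)^(1/4).
T = 312 K.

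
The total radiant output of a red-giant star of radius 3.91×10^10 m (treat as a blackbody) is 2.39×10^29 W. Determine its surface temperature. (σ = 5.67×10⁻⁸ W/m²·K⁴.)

A = 4πr² = 4π × (3.91×10^10)² = 1.92×10^22 m².
From P = σAT⁴, T = (P / σA)^(1/4) = (2.39×10^29 / (5.67×10⁻⁸ × 1.92×10^22))^(1/4).
T = (2.19×10^14)^(1/4) = 3850 K.

T ≈ 3850 K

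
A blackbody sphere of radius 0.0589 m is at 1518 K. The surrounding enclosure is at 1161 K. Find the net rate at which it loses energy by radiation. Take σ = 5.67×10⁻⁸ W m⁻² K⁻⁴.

A = 4πr² = 4π × (0.0589)² = 0.0436 m².
Q = σA(T⁴ − T_s⁴). T⁴ − T_s⁴ = (1518)⁴ − (1161)⁴ = 5.31×10^12 − 1.82×10^12 = 3.49×10^12 K⁴.
Q = 5.67×10⁻⁸ × 0.0436 × 3.49×10^12 = 8630 W.

Q ≈ 8630 W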